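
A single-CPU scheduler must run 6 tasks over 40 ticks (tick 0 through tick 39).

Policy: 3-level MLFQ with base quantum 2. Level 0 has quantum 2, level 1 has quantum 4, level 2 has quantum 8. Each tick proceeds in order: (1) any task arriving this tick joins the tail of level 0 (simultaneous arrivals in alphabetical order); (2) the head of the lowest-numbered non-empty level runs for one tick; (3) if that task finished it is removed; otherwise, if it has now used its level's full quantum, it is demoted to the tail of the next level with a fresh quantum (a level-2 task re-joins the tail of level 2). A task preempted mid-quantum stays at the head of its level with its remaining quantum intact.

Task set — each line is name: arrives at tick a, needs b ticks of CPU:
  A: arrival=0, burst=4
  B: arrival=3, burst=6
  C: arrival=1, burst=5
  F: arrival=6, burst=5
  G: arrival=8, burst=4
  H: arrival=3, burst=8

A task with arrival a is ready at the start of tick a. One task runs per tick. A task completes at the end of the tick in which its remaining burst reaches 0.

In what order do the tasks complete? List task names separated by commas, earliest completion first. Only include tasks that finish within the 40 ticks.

t=0: L0/L1/L2 = A/-/- → run A
t=1: L0/L1/L2 = AC/-/- → run A
t=2: L0/L1/L2 = C/A/- → run C
t=3: L0/L1/L2 = CBH/A/- → run C
t=4: L0/L1/L2 = BH/AC/- → run B
t=5: L0/L1/L2 = BH/AC/- → run B
t=6: L0/L1/L2 = HF/ACB/- → run H
t=7: L0/L1/L2 = HF/ACB/- → run H
t=8: L0/L1/L2 = FG/ACBH/- → run F
t=9: L0/L1/L2 = FG/ACBH/- → run F
t=10: L0/L1/L2 = G/ACBHF/- → run G
t=11: L0/L1/L2 = G/ACBHF/- → run G
t=12: L0/L1/L2 = -/ACBHFG/- → run A
t=13: L0/L1/L2 = -/ACBHFG/- → run A
t=14: L0/L1/L2 = -/CBHFG/- → run C
t=15: L0/L1/L2 = -/CBHFG/- → run C
t=16: L0/L1/L2 = -/CBHFG/- → run C
t=17: L0/L1/L2 = -/BHFG/- → run B
t=18: L0/L1/L2 = -/BHFG/- → run B
t=19: L0/L1/L2 = -/BHFG/- → run B
t=20: L0/L1/L2 = -/BHFG/- → run B
t=21: L0/L1/L2 = -/HFG/- → run H
t=22: L0/L1/L2 = -/HFG/- → run H
t=23: L0/L1/L2 = -/HFG/- → run H
t=24: L0/L1/L2 = -/HFG/- → run H
t=25: L0/L1/L2 = -/FG/H → run F
t=26: L0/L1/L2 = -/FG/H → run F
t=27: L0/L1/L2 = -/FG/H → run F
t=28: L0/L1/L2 = -/G/H → run G
t=29: L0/L1/L2 = -/G/H → run G
t=30: L0/L1/L2 = -/-/H → run H
t=31: L0/L1/L2 = -/-/H → run H
t=32: (idle)
t=33: (idle)
t=34: (idle)
t=35: (idle)
t=36: (idle)
t=37: (idle)
t=38: (idle)
t=39: (idle)

completion order = A, C, B, F, G, H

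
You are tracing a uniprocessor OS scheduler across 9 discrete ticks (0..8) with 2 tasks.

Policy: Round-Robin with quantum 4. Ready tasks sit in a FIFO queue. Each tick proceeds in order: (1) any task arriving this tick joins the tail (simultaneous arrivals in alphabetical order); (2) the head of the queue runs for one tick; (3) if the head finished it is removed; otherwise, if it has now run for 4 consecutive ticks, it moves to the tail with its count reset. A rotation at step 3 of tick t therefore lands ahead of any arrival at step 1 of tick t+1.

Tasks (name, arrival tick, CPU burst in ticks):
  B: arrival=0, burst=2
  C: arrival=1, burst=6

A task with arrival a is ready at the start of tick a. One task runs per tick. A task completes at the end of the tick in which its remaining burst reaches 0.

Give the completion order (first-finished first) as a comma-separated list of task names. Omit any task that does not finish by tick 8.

completion order = B, C

t=0: queue=[B] q_used=0 → run B
t=1: queue=[B,C] q_used=1 → run B
t=2: queue=[C] q_used=0 → run C
t=3: queue=[C] q_used=1 → run C
t=4: queue=[C] q_used=2 → run C
t=5: queue=[C] q_used=3 → run C
t=6: queue=[C] q_used=0 → run C
t=7: queue=[C] q_used=1 → run C
t=8: (idle)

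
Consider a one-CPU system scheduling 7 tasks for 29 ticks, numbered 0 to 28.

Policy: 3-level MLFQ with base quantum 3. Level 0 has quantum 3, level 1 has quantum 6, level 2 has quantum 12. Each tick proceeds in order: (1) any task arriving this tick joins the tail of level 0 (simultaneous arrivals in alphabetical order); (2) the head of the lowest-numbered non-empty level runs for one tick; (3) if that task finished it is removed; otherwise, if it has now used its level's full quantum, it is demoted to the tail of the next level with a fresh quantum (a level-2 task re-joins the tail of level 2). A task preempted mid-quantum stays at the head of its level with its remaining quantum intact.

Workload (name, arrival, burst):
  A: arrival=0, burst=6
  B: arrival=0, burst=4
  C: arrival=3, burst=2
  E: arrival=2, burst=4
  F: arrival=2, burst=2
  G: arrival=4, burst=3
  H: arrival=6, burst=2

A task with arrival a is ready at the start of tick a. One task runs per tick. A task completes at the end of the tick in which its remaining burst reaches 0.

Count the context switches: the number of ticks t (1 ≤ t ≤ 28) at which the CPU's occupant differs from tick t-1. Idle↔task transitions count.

t=0: L0/L1/L2 = AB/-/- → run A
t=1: L0/L1/L2 = AB/-/- → run A
t=2: L0/L1/L2 = ABEF/-/- → run A
t=3: L0/L1/L2 = BEFC/A/- → run B
t=4: L0/L1/L2 = BEFCG/A/- → run B
t=5: L0/L1/L2 = BEFCG/A/- → run B
t=6: L0/L1/L2 = EFCGH/AB/- → run E
t=7: L0/L1/L2 = EFCGH/AB/- → run E
t=8: L0/L1/L2 = EFCGH/AB/- → run E
t=9: L0/L1/L2 = FCGH/ABE/- → run F
t=10: L0/L1/L2 = FCGH/ABE/- → run F
t=11: L0/L1/L2 = CGH/ABE/- → run C
t=12: L0/L1/L2 = CGH/ABE/- → run C
t=13: L0/L1/L2 = GH/ABE/- → run G
t=14: L0/L1/L2 = GH/ABE/- → run G
t=15: L0/L1/L2 = GH/ABE/- → run G
t=16: L0/L1/L2 = H/ABE/- → run H
t=17: L0/L1/L2 = H/ABE/- → run H
t=18: L0/L1/L2 = -/ABE/- → run A
t=19: L0/L1/L2 = -/ABE/- → run A
t=20: L0/L1/L2 = -/ABE/- → run A
t=21: L0/L1/L2 = -/BE/- → run B
t=22: L0/L1/L2 = -/E/- → run E
t=23: (idle)
t=24: (idle)
t=25: (idle)
t=26: (idle)
t=27: (idle)
t=28: (idle)

context switches = 10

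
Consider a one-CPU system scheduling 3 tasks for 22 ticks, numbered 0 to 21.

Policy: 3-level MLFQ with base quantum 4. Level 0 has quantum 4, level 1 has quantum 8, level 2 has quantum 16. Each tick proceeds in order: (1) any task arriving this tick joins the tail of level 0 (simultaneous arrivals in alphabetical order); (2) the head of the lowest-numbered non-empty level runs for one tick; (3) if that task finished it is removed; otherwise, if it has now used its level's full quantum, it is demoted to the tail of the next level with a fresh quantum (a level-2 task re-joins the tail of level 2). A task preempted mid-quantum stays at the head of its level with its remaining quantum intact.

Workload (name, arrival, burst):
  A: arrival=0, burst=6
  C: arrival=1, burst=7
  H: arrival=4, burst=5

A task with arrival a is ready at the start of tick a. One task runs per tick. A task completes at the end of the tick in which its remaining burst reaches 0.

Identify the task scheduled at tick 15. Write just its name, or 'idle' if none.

running at tick 15 = C

t=0: L0/L1/L2 = A/-/- → run A
t=1: L0/L1/L2 = AC/-/- → run A
t=2: L0/L1/L2 = AC/-/- → run A
t=3: L0/L1/L2 = AC/-/- → run A
t=4: L0/L1/L2 = CH/A/- → run C
t=5: L0/L1/L2 = CH/A/- → run C
t=6: L0/L1/L2 = CH/A/- → run C
t=7: L0/L1/L2 = CH/A/- → run C
t=8: L0/L1/L2 = H/AC/- → run H
t=9: L0/L1/L2 = H/AC/- → run H
t=10: L0/L1/L2 = H/AC/- → run H
t=11: L0/L1/L2 = H/AC/- → run H
t=12: L0/L1/L2 = -/ACH/- → run A
t=13: L0/L1/L2 = -/ACH/- → run A
t=14: L0/L1/L2 = -/CH/- → run C
t=15: L0/L1/L2 = -/CH/- → run C
t=16: L0/L1/L2 = -/CH/- → run C
t=17: L0/L1/L2 = -/H/- → run H
t=18: (idle)
t=19: (idle)
t=20: (idle)
t=21: (idle)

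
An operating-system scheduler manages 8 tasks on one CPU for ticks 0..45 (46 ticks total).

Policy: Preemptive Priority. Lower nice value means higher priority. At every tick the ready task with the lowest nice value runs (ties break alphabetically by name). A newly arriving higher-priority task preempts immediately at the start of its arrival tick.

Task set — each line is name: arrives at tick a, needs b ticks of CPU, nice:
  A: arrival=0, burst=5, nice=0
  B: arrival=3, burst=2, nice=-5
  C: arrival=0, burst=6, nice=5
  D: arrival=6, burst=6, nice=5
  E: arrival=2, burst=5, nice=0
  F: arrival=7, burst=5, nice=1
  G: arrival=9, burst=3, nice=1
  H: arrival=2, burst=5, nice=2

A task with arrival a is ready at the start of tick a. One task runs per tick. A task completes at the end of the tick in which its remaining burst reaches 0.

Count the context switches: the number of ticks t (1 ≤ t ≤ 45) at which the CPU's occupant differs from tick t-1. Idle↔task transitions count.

t=0: ready={A,C} → run A
t=1: ready={A,C} → run A
t=2: ready={A,C,E,H} → run A
t=3: ready={A,B,C,E,H} → run B
t=4: ready={A,B,C,E,H} → run B
t=5: ready={A,C,E,H} → run A
t=6: ready={A,C,D,E,H} → run A
t=7: ready={C,D,E,F,H} → run E
t=8: ready={C,D,E,F,H} → run E
t=9: ready={C,D,E,F,G,H} → run E
t=10: ready={C,D,E,F,G,H} → run E
t=11: ready={C,D,E,F,G,H} → run E
t=12: ready={C,D,F,G,H} → run F
t=13: ready={C,D,F,G,H} → run F
t=14: ready={C,D,F,G,H} → run F
t=15: ready={C,D,F,G,H} → run F
t=16: ready={C,D,F,G,H} → run F
t=17: ready={C,D,G,H} → run G
t=18: ready={C,D,G,H} → run G
t=19: ready={C,D,G,H} → run G
t=20: ready={C,D,H} → run H
t=21: ready={C,D,H} → run H
t=22: ready={C,D,H} → run H
t=23: ready={C,D,H} → run H
t=24: ready={C,D,H} → run H
t=25: ready={C,D} → run C
t=26: ready={C,D} → run C
t=27: ready={C,D} → run C
t=28: ready={C,D} → run C
t=29: ready={C,D} → run C
t=30: ready={C,D} → run C
t=31: ready={D} → run D
t=32: ready={D} → run D
t=33: ready={D} → run D
t=34: ready={D} → run D
t=35: ready={D} → run D
t=36: ready={D} → run D
t=37: (idle)
t=38: (idle)
t=39: (idle)
t=40: (idle)
t=41: (idle)
t=42: (idle)
t=43: (idle)
t=44: (idle)
t=45: (idle)

context switches = 9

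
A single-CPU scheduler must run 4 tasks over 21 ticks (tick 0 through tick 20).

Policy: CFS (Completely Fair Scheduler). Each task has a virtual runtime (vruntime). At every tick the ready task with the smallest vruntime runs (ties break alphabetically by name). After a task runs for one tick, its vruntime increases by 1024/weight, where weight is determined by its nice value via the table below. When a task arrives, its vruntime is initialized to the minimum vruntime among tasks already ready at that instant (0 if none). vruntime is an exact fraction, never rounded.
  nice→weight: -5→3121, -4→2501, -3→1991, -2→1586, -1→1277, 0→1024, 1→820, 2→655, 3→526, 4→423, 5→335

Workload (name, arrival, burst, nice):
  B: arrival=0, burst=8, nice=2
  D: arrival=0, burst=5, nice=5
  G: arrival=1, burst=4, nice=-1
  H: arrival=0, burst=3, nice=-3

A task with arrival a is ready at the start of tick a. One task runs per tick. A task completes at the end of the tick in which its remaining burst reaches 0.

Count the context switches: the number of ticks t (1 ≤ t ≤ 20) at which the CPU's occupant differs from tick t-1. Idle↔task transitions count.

t=0: vr[B=0 D=0 H=0] → run B
t=1: vr[B=1024/655 D=0 G=0 H=0] → run D
t=2: vr[B=1024/655 D=1024/335 G=0 H=0] → run G
t=3: vr[B=1024/655 D=1024/335 G=1024/1277 H=0] → run H
t=4: vr[B=1024/655 D=1024/335 G=1024/1277 H=1024/1991] → run H
t=5: vr[B=1024/655 D=1024/335 G=1024/1277 H=2048/1991] → run G
t=6: vr[B=1024/655 D=1024/335 G=2048/1277 H=2048/1991] → run H
t=7: vr[B=1024/655 D=1024/335 G=2048/1277] → run B
t=8: vr[B=2048/655 D=1024/335 G=2048/1277] → run G
t=9: vr[B=2048/655 D=1024/335 G=3072/1277] → run G
t=10: vr[B=2048/655 D=1024/335] → run D
t=11: vr[B=2048/655 D=2048/335] → run B
t=12: vr[B=3072/655 D=2048/335] → run B
t=13: vr[B=4096/655 D=2048/335] → run D
t=14: vr[B=4096/655 D=3072/335] → run B
t=15: vr[B=1024/131 D=3072/335] → run B
t=16: vr[B=6144/655 D=3072/335] → run D
t=17: vr[B=6144/655 D=4096/335] → run B
t=18: vr[B=7168/655 D=4096/335] → run B
t=19: vr[D=4096/335] → run D
t=20: (idle)

context switches = 15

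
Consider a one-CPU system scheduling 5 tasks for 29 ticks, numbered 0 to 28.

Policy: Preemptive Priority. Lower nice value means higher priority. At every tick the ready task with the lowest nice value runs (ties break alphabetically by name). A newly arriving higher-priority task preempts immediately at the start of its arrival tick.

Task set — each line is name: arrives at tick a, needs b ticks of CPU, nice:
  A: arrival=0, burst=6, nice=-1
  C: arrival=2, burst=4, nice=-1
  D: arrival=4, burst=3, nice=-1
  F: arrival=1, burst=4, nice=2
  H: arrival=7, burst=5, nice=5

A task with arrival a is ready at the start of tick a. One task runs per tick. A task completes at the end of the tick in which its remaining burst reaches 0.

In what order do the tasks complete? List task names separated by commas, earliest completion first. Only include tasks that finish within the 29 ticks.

t=0: ready={A} → run A
t=1: ready={A,F} → run A
t=2: ready={A,C,F} → run A
t=3: ready={A,C,F} → run A
t=4: ready={A,C,D,F} → run A
t=5: ready={A,C,D,F} → run A
t=6: ready={C,D,F} → run C
t=7: ready={C,D,F,H} → run C
t=8: ready={C,D,F,H} → run C
t=9: ready={C,D,F,H} → run C
t=10: ready={D,F,H} → run D
t=11: ready={D,F,H} → run D
t=12: ready={D,F,H} → run D
t=13: ready={F,H} → run F
t=14: ready={F,H} → run F
t=15: ready={F,H} → run F
t=16: ready={F,H} → run F
t=17: ready={H} → run H
t=18: ready={H} → run H
t=19: ready={H} → run H
t=20: ready={H} → run H
t=21: ready={H} → run H
t=22: (idle)
t=23: (idle)
t=24: (idle)
t=25: (idle)
t=26: (idle)
t=27: (idle)
t=28: (idle)

completion order = A, C, D, F, H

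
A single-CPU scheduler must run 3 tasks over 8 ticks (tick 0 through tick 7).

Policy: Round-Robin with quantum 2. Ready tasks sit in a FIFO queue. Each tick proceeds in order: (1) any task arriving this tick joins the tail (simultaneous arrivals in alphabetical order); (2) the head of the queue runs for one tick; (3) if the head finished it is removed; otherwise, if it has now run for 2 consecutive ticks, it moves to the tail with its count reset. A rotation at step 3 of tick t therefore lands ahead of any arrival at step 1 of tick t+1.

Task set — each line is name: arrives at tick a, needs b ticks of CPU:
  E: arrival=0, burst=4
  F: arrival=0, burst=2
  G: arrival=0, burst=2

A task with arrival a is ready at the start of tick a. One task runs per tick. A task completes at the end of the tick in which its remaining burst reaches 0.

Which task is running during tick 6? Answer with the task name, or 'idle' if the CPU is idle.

running at tick 6 = E

t=0: queue=[E,F,G] q_used=0 → run E
t=1: queue=[E,F,G] q_used=1 → run E
t=2: queue=[F,G,E] q_used=0 → run F
t=3: queue=[F,G,E] q_used=1 → run F
t=4: queue=[G,E] q_used=0 → run G
t=5: queue=[G,E] q_used=1 → run G
t=6: queue=[E] q_used=0 → run E
t=7: queue=[E] q_used=1 → run E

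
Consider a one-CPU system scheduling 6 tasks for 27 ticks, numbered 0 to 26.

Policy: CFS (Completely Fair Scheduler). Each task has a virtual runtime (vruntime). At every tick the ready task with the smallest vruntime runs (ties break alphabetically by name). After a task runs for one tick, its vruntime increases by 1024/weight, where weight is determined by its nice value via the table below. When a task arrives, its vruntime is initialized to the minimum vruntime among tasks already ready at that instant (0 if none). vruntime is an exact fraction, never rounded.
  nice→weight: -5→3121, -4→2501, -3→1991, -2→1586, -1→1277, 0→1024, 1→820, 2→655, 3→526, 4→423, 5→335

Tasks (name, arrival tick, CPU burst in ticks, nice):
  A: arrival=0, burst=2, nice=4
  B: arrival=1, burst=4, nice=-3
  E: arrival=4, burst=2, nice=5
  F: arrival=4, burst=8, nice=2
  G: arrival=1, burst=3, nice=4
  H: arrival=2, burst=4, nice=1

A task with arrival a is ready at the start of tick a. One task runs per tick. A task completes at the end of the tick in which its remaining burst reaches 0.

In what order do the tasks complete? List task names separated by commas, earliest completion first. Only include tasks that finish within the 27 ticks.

completion order = A, B, E, H, G, F

t=0: vr[A=0] → run A
t=1: vr[A=1024/423 B=1024/423 G=1024/423] → run A
t=2: vr[B=1024/423 G=1024/423 H=1024/423] → run B
t=3: vr[B=2471936/842193 G=1024/423 H=1024/423] → run G
t=4: vr[B=2471936/842193 E=1024/423 F=1024/423 G=2048/423 H=1024/423] → run E
t=5: vr[B=2471936/842193 E=776192/141705 F=1024/423 G=2048/423 H=1024/423] → run F
t=6: vr[B=2471936/842193 E=776192/141705 F=1103872/277065 G=2048/423 H=1024/423] → run H
t=7: vr[B=2471936/842193 E=776192/141705 F=1103872/277065 G=2048/423 H=318208/86715] → run B
t=8: vr[B=2905088/842193 E=776192/141705 F=1103872/277065 G=2048/423 H=318208/86715] → run B
t=9: vr[B=3338240/842193 E=776192/141705 F=1103872/277065 G=2048/423 H=318208/86715] → run H
t=10: vr[B=3338240/842193 E=776192/141705 F=1103872/277065 G=2048/423 H=426496/86715] → run B
t=11: vr[E=776192/141705 F=1103872/277065 G=2048/423 H=426496/86715] → run F
t=12: vr[E=776192/141705 F=1537024/277065 G=2048/423 H=426496/86715] → run G
t=13: vr[E=776192/141705 F=1537024/277065 G=1024/141 H=426496/86715] → run H
t=14: vr[E=776192/141705 F=1537024/277065 G=1024/141 H=534784/86715] → run E
t=15: vr[F=1537024/277065 G=1024/141 H=534784/86715] → run F
t=16: vr[F=1970176/277065 G=1024/141 H=534784/86715] → run H
t=17: vr[F=1970176/277065 G=1024/141] → run F
t=18: vr[F=2403328/277065 G=1024/141] → run G
t=19: vr[F=2403328/277065] → run F
t=20: vr[F=567296/55413] → run F
t=21: vr[F=3269632/277065] → run F
t=22: vr[F=3702784/277065] → run F
t=23: (idle)
t=24: (idle)
t=25: (idle)
t=26: (idle)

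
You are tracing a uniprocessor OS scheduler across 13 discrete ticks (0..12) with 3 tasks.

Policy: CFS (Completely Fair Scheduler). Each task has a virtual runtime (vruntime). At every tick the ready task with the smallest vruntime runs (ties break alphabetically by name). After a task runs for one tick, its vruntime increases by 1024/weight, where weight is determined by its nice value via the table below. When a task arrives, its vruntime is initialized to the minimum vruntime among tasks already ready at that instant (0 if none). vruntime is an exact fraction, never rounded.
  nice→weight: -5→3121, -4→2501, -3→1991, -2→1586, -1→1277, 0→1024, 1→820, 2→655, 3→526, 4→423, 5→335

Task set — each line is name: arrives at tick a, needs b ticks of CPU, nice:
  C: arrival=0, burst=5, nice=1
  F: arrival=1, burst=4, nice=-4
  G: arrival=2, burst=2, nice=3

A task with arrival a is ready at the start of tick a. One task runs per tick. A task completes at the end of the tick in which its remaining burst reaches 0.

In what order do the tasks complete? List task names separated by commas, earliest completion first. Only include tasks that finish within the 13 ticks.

t=0: vr[C=0] → run C
t=1: vr[C=256/205 F=256/205] → run C
t=2: vr[C=512/205 F=256/205 G=256/205] → run F
t=3: vr[C=512/205 F=20736/12505 G=256/205] → run G
t=4: vr[C=512/205 F=20736/12505 G=172288/53915] → run F
t=5: vr[C=512/205 F=25856/12505 G=172288/53915] → run F
t=6: vr[C=512/205 F=30976/12505 G=172288/53915] → run F
t=7: vr[C=512/205 G=172288/53915] → run C
t=8: vr[C=768/205 G=172288/53915] → run G
t=9: vr[C=768/205] → run C
t=10: vr[C=1024/205] → run C
t=11: (idle)
t=12: (idle)

completion order = F, G, C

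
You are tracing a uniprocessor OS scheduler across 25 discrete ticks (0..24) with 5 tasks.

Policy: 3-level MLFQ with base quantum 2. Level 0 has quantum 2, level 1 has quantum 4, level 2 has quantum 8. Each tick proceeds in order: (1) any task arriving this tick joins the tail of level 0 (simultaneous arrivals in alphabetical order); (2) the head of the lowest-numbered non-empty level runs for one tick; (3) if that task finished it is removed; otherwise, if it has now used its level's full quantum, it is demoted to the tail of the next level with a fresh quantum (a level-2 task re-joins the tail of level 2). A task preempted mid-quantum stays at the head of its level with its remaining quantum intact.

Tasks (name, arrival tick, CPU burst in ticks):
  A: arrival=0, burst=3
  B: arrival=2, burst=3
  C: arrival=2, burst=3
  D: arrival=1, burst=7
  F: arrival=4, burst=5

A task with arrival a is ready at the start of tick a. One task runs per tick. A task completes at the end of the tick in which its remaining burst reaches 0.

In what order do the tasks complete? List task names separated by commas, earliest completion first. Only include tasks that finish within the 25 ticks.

t=0: L0/L1/L2 = A/-/- → run A
t=1: L0/L1/L2 = AD/-/- → run A
t=2: L0/L1/L2 = DBC/A/- → run D
t=3: L0/L1/L2 = DBC/A/- → run D
t=4: L0/L1/L2 = BCF/AD/- → run B
t=5: L0/L1/L2 = BCF/AD/- → run B
t=6: L0/L1/L2 = CF/ADB/- → run C
t=7: L0/L1/L2 = CF/ADB/- → run C
t=8: L0/L1/L2 = F/ADBC/- → run F
t=9: L0/L1/L2 = F/ADBC/- → run F
t=10: L0/L1/L2 = -/ADBCF/- → run A
t=11: L0/L1/L2 = -/DBCF/- → run D
t=12: L0/L1/L2 = -/DBCF/- → run D
t=13: L0/L1/L2 = -/DBCF/- → run D
t=14: L0/L1/L2 = -/DBCF/- → run D
t=15: L0/L1/L2 = -/BCF/D → run B
t=16: L0/L1/L2 = -/CF/D → run C
t=17: L0/L1/L2 = -/F/D → run F
t=18: L0/L1/L2 = -/F/D → run F
t=19: L0/L1/L2 = -/F/D → run F
t=20: L0/L1/L2 = -/-/D → run D
t=21: (idle)
t=22: (idle)
t=23: (idle)
t=24: (idle)

completion order = A, B, C, F, D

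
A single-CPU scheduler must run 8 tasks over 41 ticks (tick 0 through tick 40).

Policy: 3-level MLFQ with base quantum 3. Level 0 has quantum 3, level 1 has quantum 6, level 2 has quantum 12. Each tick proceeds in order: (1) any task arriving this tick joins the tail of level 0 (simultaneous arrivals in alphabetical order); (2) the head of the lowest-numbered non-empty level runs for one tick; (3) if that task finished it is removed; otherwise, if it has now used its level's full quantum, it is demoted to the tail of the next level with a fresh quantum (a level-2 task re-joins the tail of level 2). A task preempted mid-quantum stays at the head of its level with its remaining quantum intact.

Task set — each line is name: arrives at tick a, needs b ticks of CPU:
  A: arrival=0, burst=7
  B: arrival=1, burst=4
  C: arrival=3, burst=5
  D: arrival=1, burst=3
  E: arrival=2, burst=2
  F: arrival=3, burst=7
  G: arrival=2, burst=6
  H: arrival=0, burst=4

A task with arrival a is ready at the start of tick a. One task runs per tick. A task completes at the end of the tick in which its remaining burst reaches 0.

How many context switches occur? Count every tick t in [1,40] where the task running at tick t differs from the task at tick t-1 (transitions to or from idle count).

t=0: L0/L1/L2 = AH/-/- → run A
t=1: L0/L1/L2 = AHBD/-/- → run A
t=2: L0/L1/L2 = AHBDEG/-/- → run A
t=3: L0/L1/L2 = HBDEGCF/A/- → run H
t=4: L0/L1/L2 = HBDEGCF/A/- → run H
t=5: L0/L1/L2 = HBDEGCF/A/- → run H
t=6: L0/L1/L2 = BDEGCF/AH/- → run B
t=7: L0/L1/L2 = BDEGCF/AH/- → run B
t=8: L0/L1/L2 = BDEGCF/AH/- → run B
t=9: L0/L1/L2 = DEGCF/AHB/- → run D
t=10: L0/L1/L2 = DEGCF/AHB/- → run D
t=11: L0/L1/L2 = DEGCF/AHB/- → run D
t=12: L0/L1/L2 = EGCF/AHB/- → run E
t=13: L0/L1/L2 = EGCF/AHB/- → run E
t=14: L0/L1/L2 = GCF/AHB/- → run G
t=15: L0/L1/L2 = GCF/AHB/- → run G
t=16: L0/L1/L2 = GCF/AHB/- → run G
t=17: L0/L1/L2 = CF/AHBG/- → run C
t=18: L0/L1/L2 = CF/AHBG/- → run C
t=19: L0/L1/L2 = CF/AHBG/- → run C
t=20: L0/L1/L2 = F/AHBGC/- → run F
t=21: L0/L1/L2 = F/AHBGC/- → run F
t=22: L0/L1/L2 = F/AHBGC/- → run F
t=23: L0/L1/L2 = -/AHBGCF/- → run A
t=24: L0/L1/L2 = -/AHBGCF/- → run A
t=25: L0/L1/L2 = -/AHBGCF/- → run A
t=26: L0/L1/L2 = -/AHBGCF/- → run A
t=27: L0/L1/L2 = -/HBGCF/- → run H
t=28: L0/L1/L2 = -/BGCF/- → run B
t=29: L0/L1/L2 = -/GCF/- → run G
t=30: L0/L1/L2 = -/GCF/- → run G
t=31: L0/L1/L2 = -/GCF/- → run G
t=32: L0/L1/L2 = -/CF/- → run C
t=33: L0/L1/L2 = -/CF/- → run C
t=34: L0/L1/L2 = -/F/- → run F
t=35: L0/L1/L2 = -/F/- → run F
t=36: L0/L1/L2 = -/F/- → run F
t=37: L0/L1/L2 = -/F/- → run F
t=38: (idle)
t=39: (idle)
t=40: (idle)

context switches = 14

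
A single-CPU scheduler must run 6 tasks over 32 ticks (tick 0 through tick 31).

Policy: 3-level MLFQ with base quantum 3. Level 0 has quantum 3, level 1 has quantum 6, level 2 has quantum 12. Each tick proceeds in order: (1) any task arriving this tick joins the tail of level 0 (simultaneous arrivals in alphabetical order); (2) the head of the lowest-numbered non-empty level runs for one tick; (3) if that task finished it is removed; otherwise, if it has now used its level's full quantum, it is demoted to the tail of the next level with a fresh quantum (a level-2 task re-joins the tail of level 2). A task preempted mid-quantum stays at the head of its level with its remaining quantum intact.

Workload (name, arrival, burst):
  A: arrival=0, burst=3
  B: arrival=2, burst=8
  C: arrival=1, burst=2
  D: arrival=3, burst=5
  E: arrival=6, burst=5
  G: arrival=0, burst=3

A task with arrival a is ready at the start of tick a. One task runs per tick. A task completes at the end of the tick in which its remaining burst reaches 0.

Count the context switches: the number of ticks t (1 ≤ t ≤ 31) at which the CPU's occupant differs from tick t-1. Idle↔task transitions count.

t=0: L0/L1/L2 = AG/-/- → run A
t=1: L0/L1/L2 = AGC/-/- → run A
t=2: L0/L1/L2 = AGCB/-/- → run A
t=3: L0/L1/L2 = GCBD/-/- → run G
t=4: L0/L1/L2 = GCBD/-/- → run G
t=5: L0/L1/L2 = GCBD/-/- → run G
t=6: L0/L1/L2 = CBDE/-/- → run C
t=7: L0/L1/L2 = CBDE/-/- → run C
t=8: L0/L1/L2 = BDE/-/- → run B
t=9: L0/L1/L2 = BDE/-/- → run B
t=10: L0/L1/L2 = BDE/-/- → run B
t=11: L0/L1/L2 = DE/B/- → run D
t=12: L0/L1/L2 = DE/B/- → run D
t=13: L0/L1/L2 = DE/B/- → run D
t=14: L0/L1/L2 = E/BD/- → run E
t=15: L0/L1/L2 = E/BD/- → run E
t=16: L0/L1/L2 = E/BD/- → run E
t=17: L0/L1/L2 = -/BDE/- → run B
t=18: L0/L1/L2 = -/BDE/- → run B
t=19: L0/L1/L2 = -/BDE/- → run B
t=20: L0/L1/L2 = -/BDE/- → run B
t=21: L0/L1/L2 = -/BDE/- → run B
t=22: L0/L1/L2 = -/DE/- → run D
t=23: L0/L1/L2 = -/DE/- → run D
t=24: L0/L1/L2 = -/E/- → run E
t=25: L0/L1/L2 = -/E/- → run E
t=26: (idle)
t=27: (idle)
t=28: (idle)
t=29: (idle)
t=30: (idle)
t=31: (idle)

context switches = 9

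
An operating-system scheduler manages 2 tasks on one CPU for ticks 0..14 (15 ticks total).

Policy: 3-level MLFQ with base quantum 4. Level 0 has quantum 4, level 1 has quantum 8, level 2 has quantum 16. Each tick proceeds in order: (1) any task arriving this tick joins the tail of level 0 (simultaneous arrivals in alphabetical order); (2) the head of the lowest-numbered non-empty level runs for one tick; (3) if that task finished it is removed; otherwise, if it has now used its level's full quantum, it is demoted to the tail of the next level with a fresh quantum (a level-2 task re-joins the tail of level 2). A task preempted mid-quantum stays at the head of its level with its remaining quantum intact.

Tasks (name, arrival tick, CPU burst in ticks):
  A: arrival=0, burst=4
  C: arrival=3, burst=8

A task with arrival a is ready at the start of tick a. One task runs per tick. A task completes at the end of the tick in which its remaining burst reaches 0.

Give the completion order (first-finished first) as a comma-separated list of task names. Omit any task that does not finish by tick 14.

t=0: L0/L1/L2 = A/-/- → run A
t=1: L0/L1/L2 = A/-/- → run A
t=2: L0/L1/L2 = A/-/- → run A
t=3: L0/L1/L2 = AC/-/- → run A
t=4: L0/L1/L2 = C/-/- → run C
t=5: L0/L1/L2 = C/-/- → run C
t=6: L0/L1/L2 = C/-/- → run C
t=7: L0/L1/L2 = C/-/- → run C
t=8: L0/L1/L2 = -/C/- → run C
t=9: L0/L1/L2 = -/C/- → run C
t=10: L0/L1/L2 = -/C/- → run C
t=11: L0/L1/L2 = -/C/- → run C
t=12: (idle)
t=13: (idle)
t=14: (idle)

completion order = A, C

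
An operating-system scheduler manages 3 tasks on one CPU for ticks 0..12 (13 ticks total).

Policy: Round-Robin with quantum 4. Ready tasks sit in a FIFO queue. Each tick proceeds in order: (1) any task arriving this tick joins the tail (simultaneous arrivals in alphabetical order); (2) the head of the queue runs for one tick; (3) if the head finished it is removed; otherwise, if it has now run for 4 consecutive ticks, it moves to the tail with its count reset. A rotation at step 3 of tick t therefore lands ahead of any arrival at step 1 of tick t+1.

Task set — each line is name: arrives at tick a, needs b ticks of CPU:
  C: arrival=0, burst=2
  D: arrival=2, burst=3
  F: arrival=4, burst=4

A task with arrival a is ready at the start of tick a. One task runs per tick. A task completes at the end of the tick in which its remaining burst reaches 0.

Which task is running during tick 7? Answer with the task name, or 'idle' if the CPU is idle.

running at tick 7 = F

t=0: queue=[C] q_used=0 → run C
t=1: queue=[C] q_used=1 → run C
t=2: queue=[D] q_used=0 → run D
t=3: queue=[D] q_used=1 → run D
t=4: queue=[D,F] q_used=2 → run D
t=5: queue=[F] q_used=0 → run F
t=6: queue=[F] q_used=1 → run F
t=7: queue=[F] q_used=2 → run F
t=8: queue=[F] q_used=3 → run F
t=9: (idle)
t=10: (idle)
t=11: (idle)
t=12: (idle)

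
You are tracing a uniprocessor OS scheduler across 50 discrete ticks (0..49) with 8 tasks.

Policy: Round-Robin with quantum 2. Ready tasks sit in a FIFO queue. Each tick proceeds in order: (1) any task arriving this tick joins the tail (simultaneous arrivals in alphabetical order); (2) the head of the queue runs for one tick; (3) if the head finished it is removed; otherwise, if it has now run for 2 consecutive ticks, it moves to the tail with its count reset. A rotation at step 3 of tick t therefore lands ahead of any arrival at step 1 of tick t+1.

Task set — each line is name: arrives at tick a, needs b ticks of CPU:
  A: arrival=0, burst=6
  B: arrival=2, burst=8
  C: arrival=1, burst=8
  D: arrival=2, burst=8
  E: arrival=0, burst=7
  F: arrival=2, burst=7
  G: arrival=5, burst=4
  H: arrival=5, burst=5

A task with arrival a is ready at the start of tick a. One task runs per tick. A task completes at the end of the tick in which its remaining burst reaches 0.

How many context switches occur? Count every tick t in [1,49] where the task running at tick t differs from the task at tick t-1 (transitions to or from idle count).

t=0: queue=[A,E] q_used=0 → run A
t=1: queue=[A,E,C] q_used=1 → run A
t=2: queue=[E,C,A,B,D,F] q_used=0 → run E
t=3: queue=[E,C,A,B,D,F] q_used=1 → run E
t=4: queue=[C,A,B,D,F,E] q_used=0 → run C
t=5: queue=[C,A,B,D,F,E,G,H] q_used=1 → run C
t=6: queue=[A,B,D,F,E,G,H,C] q_used=0 → run A
t=7: queue=[A,B,D,F,E,G,H,C] q_used=1 → run A
t=8: queue=[B,D,F,E,G,H,C,A] q_used=0 → run B
t=9: queue=[B,D,F,E,G,H,C,A] q_used=1 → run B
t=10: queue=[D,F,E,G,H,C,A,B] q_used=0 → run D
t=11: queue=[D,F,E,G,H,C,A,B] q_used=1 → run D
t=12: queue=[F,E,G,H,C,A,B,D] q_used=0 → run F
t=13: queue=[F,E,G,H,C,A,B,D] q_used=1 → run F
t=14: queue=[E,G,H,C,A,B,D,F] q_used=0 → run E
t=15: queue=[E,G,H,C,A,B,D,F] q_used=1 → run E
t=16: queue=[G,H,C,A,B,D,F,E] q_used=0 → run G
t=17: queue=[G,H,C,A,B,D,F,E] q_used=1 → run G
t=18: queue=[H,C,A,B,D,F,E,G] q_used=0 → run H
t=19: queue=[H,C,A,B,D,F,E,G] q_used=1 → run H
t=20: queue=[C,A,B,D,F,E,G,H] q_used=0 → run C
t=21: queue=[C,A,B,D,F,E,G,H] q_used=1 → run C
t=22: queue=[A,B,D,F,E,G,H,C] q_used=0 → run A
t=23: queue=[A,B,D,F,E,G,H,C] q_used=1 → run A
t=24: queue=[B,D,F,E,G,H,C] q_used=0 → run B
t=25: queue=[B,D,F,E,G,H,C] q_used=1 → run B
t=26: queue=[D,F,E,G,H,C,B] q_used=0 → run D
t=27: queue=[D,F,E,G,H,C,B] q_used=1 → run D
t=28: queue=[F,E,G,H,C,B,D] q_used=0 → run F
t=29: queue=[F,E,G,H,C,B,D] q_used=1 → run F
t=30: queue=[E,G,H,C,B,D,F] q_used=0 → run E
t=31: queue=[E,G,H,C,B,D,F] q_used=1 → run E
t=32: queue=[G,H,C,B,D,F,E] q_used=0 → run G
t=33: queue=[G,H,C,B,D,F,E] q_used=1 → run G
t=34: queue=[H,C,B,D,F,E] q_used=0 → run H
t=35: queue=[H,C,B,D,F,E] q_used=1 → run H
t=36: queue=[C,B,D,F,E,H] q_used=0 → run C
t=37: queue=[C,B,D,F,E,H] q_used=1 → run C
t=38: queue=[B,D,F,E,H,C] q_used=0 → run B
t=39: queue=[B,D,F,E,H,C] q_used=1 → run B
t=40: queue=[D,F,E,H,C,B] q_used=0 → run D
t=41: queue=[D,F,E,H,C,B] q_used=1 → run D
t=42: queue=[F,E,H,C,B,D] q_used=0 → run F
t=43: queue=[F,E,H,C,B,D] q_used=1 → run F
t=44: queue=[E,H,C,B,D,F] q_used=0 → run E
t=45: queue=[H,C,B,D,F] q_used=0 → run H
t=46: queue=[C,B,D,F] q_used=0 → run C
t=47: queue=[C,B,D,F] q_used=1 → run C
t=48: queue=[B,D,F] q_used=0 → run B
t=49: queue=[B,D,F] q_used=1 → run B

context switches = 25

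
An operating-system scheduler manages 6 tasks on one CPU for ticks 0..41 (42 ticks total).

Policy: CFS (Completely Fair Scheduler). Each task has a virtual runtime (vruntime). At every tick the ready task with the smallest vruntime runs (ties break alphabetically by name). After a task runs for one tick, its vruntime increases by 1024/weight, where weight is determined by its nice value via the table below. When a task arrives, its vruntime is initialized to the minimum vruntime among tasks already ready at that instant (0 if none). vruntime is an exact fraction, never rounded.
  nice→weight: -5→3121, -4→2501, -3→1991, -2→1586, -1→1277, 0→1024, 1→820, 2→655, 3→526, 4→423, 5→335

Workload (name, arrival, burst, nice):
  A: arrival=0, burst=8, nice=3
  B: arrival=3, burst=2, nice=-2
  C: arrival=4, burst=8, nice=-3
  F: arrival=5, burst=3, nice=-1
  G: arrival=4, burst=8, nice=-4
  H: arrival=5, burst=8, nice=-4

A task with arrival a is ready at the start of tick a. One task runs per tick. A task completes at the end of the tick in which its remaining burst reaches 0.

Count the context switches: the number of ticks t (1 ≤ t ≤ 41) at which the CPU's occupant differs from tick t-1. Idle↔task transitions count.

t=0: vr[A=0] → run A
t=1: vr[A=512/263] → run A
t=2: vr[A=1024/263] → run A
t=3: vr[A=1536/263 B=1536/263] → run A
t=4: vr[A=2048/263 B=1536/263 C=1536/263 G=1536/263] → run B
t=5: vr[A=2048/263 B=1352704/208559 C=1536/263 F=1536/263 G=1536/263 H=1536/263] → run C
t=6: vr[A=2048/263 B=1352704/208559 C=3327488/523633 F=1536/263 G=1536/263 H=1536/263] → run F
t=7: vr[A=2048/263 B=1352704/208559 C=3327488/523633 F=2230784/335851 G=1536/263 H=1536/263] → run G
t=8: vr[A=2048/263 B=1352704/208559 C=3327488/523633 F=2230784/335851 G=4110848/657763 H=1536/263] → run H
t=9: vr[A=2048/263 B=1352704/208559 C=3327488/523633 F=2230784/335851 G=4110848/657763 H=4110848/657763] → run G
t=10: vr[A=2048/263 B=1352704/208559 C=3327488/523633 F=2230784/335851 G=4380160/657763 H=4110848/657763] → run H
t=11: vr[A=2048/263 B=1352704/208559 C=3327488/523633 F=2230784/335851 G=4380160/657763 H=4380160/657763] → run C
t=12: vr[A=2048/263 B=1352704/208559 C=3596800/523633 F=2230784/335851 G=4380160/657763 H=4380160/657763] → run B
t=13: vr[A=2048/263 C=3596800/523633 F=2230784/335851 G=4380160/657763 H=4380160/657763] → run F
t=14: vr[A=2048/263 C=3596800/523633 F=2500096/335851 G=4380160/657763 H=4380160/657763] → run G
t=15: vr[A=2048/263 C=3596800/523633 F=2500096/335851 G=4649472/657763 H=4380160/657763] → run H
t=16: vr[A=2048/263 C=3596800/523633 F=2500096/335851 G=4649472/657763 H=4649472/657763] → run C
t=17: vr[A=2048/263 C=3866112/523633 F=2500096/335851 G=4649472/657763 H=4649472/657763] → run G
t=18: vr[A=2048/263 C=3866112/523633 F=2500096/335851 G=4918784/657763 H=4649472/657763] → run H
t=19: vr[A=2048/263 C=3866112/523633 F=2500096/335851 G=4918784/657763 H=4918784/657763] → run C
t=20: vr[A=2048/263 C=4135424/523633 F=2500096/335851 G=4918784/657763 H=4918784/657763] → run F
t=21: vr[A=2048/263 C=4135424/523633 G=4918784/657763 H=4918784/657763] → run G
t=22: vr[A=2048/263 C=4135424/523633 G=5188096/657763 H=4918784/657763] → run H
t=23: vr[A=2048/263 C=4135424/523633 G=5188096/657763 H=5188096/657763] → run A
t=24: vr[A=2560/263 C=4135424/523633 G=5188096/657763 H=5188096/657763] → run G
t=25: vr[A=2560/263 C=4135424/523633 G=5457408/657763 H=5188096/657763] → run H
t=26: vr[A=2560/263 C=4135424/523633 G=5457408/657763 H=5457408/657763] → run C
t=27: vr[A=2560/263 C=4404736/523633 G=5457408/657763 H=5457408/657763] → run G
t=28: vr[A=2560/263 C=4404736/523633 G=5726720/657763 H=5457408/657763] → run H
t=29: vr[A=2560/263 C=4404736/523633 G=5726720/657763 H=5726720/657763] → run C
t=30: vr[A=2560/263 C=4674048/523633 G=5726720/657763 H=5726720/657763] → run G
t=31: vr[A=2560/263 C=4674048/523633 H=5726720/657763] → run H
t=32: vr[A=2560/263 C=4674048/523633] → run C
t=33: vr[A=2560/263 C=4943360/523633] → run C
t=34: vr[A=2560/263] → run A
t=35: vr[A=3072/263] → run A
t=36: vr[A=3584/263] → run A
t=37: (idle)
t=38: (idle)
t=39: (idle)
t=40: (idle)
t=41: (idle)

context switches = 31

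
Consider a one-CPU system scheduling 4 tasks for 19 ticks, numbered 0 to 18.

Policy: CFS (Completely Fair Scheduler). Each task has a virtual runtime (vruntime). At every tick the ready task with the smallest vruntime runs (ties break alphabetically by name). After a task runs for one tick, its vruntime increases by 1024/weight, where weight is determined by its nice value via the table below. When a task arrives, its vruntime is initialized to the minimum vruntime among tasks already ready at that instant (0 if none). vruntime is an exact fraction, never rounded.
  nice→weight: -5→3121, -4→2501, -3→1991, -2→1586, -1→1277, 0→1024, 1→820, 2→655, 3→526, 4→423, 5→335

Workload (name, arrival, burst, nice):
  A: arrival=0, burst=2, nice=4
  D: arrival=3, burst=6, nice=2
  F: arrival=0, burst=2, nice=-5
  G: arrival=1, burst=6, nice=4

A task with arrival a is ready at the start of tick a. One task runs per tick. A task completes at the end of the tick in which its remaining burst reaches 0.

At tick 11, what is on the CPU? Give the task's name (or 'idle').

running at tick 11 = D

t=0: vr[A=0 F=0] → run A
t=1: vr[A=1024/423 F=0 G=0] → run F
t=2: vr[A=1024/423 F=1024/3121 G=0] → run G
t=3: vr[A=1024/423 D=1024/3121 F=1024/3121 G=1024/423] → run D
t=4: vr[A=1024/423 D=3866624/2044255 F=1024/3121 G=1024/423] → run F
t=5: vr[A=1024/423 D=3866624/2044255 G=1024/423] → run D
t=6: vr[A=1024/423 D=7062528/2044255 G=1024/423] → run A
t=7: vr[D=7062528/2044255 G=1024/423] → run G
t=8: vr[D=7062528/2044255 G=2048/423] → run D
t=9: vr[D=10258432/2044255 G=2048/423] → run G
t=10: vr[D=10258432/2044255 G=1024/141] → run D
t=11: vr[D=13454336/2044255 G=1024/141] → run D
t=12: vr[D=3330048/408851 G=1024/141] → run G
t=13: vr[D=3330048/408851 G=4096/423] → run D
t=14: vr[G=4096/423] → run G
t=15: vr[G=5120/423] → run G
t=16: (idle)
t=17: (idle)
t=18: (idle)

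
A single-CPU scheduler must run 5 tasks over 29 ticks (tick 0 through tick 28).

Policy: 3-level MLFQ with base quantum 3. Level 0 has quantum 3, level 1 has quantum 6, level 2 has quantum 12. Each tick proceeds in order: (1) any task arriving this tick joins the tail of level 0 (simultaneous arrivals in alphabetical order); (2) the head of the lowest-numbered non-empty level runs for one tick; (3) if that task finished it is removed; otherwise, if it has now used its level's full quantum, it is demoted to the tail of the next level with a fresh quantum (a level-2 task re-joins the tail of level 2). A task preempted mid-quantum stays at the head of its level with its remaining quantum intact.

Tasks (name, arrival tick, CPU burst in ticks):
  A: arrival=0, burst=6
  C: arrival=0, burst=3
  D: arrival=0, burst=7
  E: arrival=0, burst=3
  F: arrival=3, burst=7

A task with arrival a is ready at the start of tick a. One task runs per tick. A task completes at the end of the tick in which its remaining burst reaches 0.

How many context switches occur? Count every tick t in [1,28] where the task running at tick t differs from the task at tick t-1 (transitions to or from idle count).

context switches = 8

t=0: L0/L1/L2 = ACDE/-/- → run A
t=1: L0/L1/L2 = ACDE/-/- → run A
t=2: L0/L1/L2 = ACDE/-/- → run A
t=3: L0/L1/L2 = CDEF/A/- → run C
t=4: L0/L1/L2 = CDEF/A/- → run C
t=5: L0/L1/L2 = CDEF/A/- → run C
t=6: L0/L1/L2 = DEF/A/- → run D
t=7: L0/L1/L2 = DEF/A/- → run D
t=8: L0/L1/L2 = DEF/A/- → run D
t=9: L0/L1/L2 = EF/AD/- → run E
t=10: L0/L1/L2 = EF/AD/- → run E
t=11: L0/L1/L2 = EF/AD/- → run E
t=12: L0/L1/L2 = F/AD/- → run F
t=13: L0/L1/L2 = F/AD/- → run F
t=14: L0/L1/L2 = F/AD/- → run F
t=15: L0/L1/L2 = -/ADF/- → run A
t=16: L0/L1/L2 = -/ADF/- → run A
t=17: L0/L1/L2 = -/ADF/- → run A
t=18: L0/L1/L2 = -/DF/- → run D
t=19: L0/L1/L2 = -/DF/- → run D
t=20: L0/L1/L2 = -/DF/- → run D
t=21: L0/L1/L2 = -/DF/- → run D
t=22: L0/L1/L2 = -/F/- → run F
t=23: L0/L1/L2 = -/F/- → run F
t=24: L0/L1/L2 = -/F/- → run F
t=25: L0/L1/L2 = -/F/- → run F
t=26: (idle)
t=27: (idle)
t=28: (idle)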